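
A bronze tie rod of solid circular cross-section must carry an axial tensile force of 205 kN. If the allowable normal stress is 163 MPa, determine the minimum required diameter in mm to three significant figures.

Required area A ≥ P/σ_allow = 205000/163 = 1258 mm².
For a solid circular section, d ≥ √(4A/π) = 40.02 mm.

40.0 mm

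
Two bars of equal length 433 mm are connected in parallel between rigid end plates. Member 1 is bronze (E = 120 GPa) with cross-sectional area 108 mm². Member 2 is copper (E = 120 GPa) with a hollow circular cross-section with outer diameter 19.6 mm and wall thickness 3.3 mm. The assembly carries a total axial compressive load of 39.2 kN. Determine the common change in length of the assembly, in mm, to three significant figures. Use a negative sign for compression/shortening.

A_2 = 169 mm².
Equal strain + equilibrium ⇒ each member carries load in proportion to AE: A₁E₁ = 12960000 N, A₂E₂ = 20280000 N, ΣAE = 33240000 N.
δ = PL/ΣAE = -39200·433/33240000 = -0.5107 mm.

-0.511 mm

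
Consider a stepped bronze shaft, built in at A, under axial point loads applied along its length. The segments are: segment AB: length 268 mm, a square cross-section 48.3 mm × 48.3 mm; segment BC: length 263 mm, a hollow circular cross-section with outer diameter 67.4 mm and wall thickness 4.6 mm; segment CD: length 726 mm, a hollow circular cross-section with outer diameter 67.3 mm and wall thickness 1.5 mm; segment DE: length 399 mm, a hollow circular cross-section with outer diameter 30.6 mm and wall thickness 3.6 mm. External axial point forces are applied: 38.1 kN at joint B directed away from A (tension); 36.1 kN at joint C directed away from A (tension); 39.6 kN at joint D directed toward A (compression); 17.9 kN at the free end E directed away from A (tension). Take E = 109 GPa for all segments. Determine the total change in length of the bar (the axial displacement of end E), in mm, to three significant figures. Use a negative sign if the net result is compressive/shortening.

Internal axial forces (sectioning from the free end, tension +): N_DE = 17.9 kN, N_CD = -21.7 kN, N_BC = 14.4 kN, N_AB = 52.5 kN.
A_AB = 2333 mm².
A_BC = 907.5 mm².
A_CD = 310.1 mm².
A_DE = 305.4 mm².
δ_AB = 52500·268/(2333·109000) = 0.05533 mm
δ_BC = 14400·263/(907.5·109000) = 0.03828 mm
δ_CD = -21700·726/(310.1·109000) = -0.4661 mm
δ_DE = 17900·399/(305.4·109000) = 0.2146 mm
δ = Σδ_i = -0.1579 mm.

-0.158 mm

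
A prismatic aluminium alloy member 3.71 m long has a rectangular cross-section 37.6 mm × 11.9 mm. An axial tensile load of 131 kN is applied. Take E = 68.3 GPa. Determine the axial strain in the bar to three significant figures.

0.00429

A = 447.4 mm².
σ = N/A = 292.8 MPa; ε = σ/E = 292.8/68300 = 4.287e-03.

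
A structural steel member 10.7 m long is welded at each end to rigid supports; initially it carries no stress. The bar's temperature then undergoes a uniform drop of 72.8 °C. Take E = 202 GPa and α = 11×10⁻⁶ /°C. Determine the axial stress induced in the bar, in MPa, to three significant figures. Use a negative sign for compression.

162 MPa

Free thermal expansion αLΔT = 11e-6 · 10700 · -72.8 = -8.569 mm.
The walls impose strain ε = −(-8.569)/10700 = 8.0080e-04; σ = Eε = 202000 · 8.0080e-04 = 161.8 MPa.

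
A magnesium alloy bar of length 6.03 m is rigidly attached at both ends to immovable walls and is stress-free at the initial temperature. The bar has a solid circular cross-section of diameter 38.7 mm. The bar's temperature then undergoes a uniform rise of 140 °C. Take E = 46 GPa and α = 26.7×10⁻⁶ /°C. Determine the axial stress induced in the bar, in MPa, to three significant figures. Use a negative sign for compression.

-172 MPa

Free thermal expansion αLΔT = 26.7e-6 · 6030 · 140 = 22.54 mm.
The walls impose strain ε = −(22.54)/6030 = -3.7380e-03; σ = Eε = 46000 · -3.7380e-03 = -171.9 MPa.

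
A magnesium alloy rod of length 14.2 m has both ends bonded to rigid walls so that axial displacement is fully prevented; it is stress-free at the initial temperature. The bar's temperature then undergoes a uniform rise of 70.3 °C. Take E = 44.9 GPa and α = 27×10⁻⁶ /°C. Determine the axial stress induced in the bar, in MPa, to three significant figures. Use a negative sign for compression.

Free thermal expansion αLΔT = 27e-6 · 14200 · 70.3 = 26.95 mm.
The walls impose strain ε = −(26.95)/14200 = -1.8981e-03; σ = Eε = 44900 · -1.8981e-03 = -85.22 MPa.

-85.2 MPa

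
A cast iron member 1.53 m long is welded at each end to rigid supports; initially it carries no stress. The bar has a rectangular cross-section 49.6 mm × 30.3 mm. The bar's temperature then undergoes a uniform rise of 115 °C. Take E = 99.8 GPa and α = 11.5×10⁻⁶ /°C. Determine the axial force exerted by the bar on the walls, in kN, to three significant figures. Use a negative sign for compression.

Free thermal expansion αLΔT = 11.5e-6 · 1530 · 115 = 2.023 mm.
The walls impose strain ε = −(2.023)/1530 = -1.3225e-03; σ = Eε = 99800 · -1.3225e-03 = -132 MPa.
Wall reaction R = σ·A = -132·1503 = -198400 N = -198.4 kN.

-198 kN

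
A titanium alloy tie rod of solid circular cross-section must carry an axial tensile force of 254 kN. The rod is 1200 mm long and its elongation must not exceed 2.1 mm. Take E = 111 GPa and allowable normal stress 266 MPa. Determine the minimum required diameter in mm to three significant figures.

40.8 mm

Required area A ≥ P/σ_allow = 254000/266 = 954.9 mm².
For a solid circular section, d ≥ √(4A/π) = 34.87 mm.
Elongation limit: A ≥ PL/(Eδ_allow) = 254000·1200/(111000·2.1) = 1308 mm² ⇒ d ≥ 40.8 mm.
The elongation limit governs.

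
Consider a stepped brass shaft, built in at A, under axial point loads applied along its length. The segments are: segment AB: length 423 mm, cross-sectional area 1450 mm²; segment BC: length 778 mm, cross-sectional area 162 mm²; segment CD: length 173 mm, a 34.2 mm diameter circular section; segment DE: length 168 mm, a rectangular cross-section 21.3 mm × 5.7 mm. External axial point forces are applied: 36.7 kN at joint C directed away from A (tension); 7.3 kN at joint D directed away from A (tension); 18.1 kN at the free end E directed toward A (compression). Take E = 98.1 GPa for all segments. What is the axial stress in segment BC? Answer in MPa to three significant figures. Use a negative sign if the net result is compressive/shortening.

160 MPa

Internal axial forces (sectioning from the free end, tension +): N_DE = -18.1 kN, N_CD = -10.8 kN, N_BC = 25.9 kN, N_AB = 25.9 kN.
σ_BC = N_BC/A_BC = 25900/162 = 159.9 MPa.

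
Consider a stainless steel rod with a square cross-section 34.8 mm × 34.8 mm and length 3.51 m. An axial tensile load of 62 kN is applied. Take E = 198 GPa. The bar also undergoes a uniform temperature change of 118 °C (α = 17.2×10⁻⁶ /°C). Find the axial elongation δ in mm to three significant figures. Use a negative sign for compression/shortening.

8.03 mm

A = 1211 mm².
δ_mech = NL/(AE) = 62000·3510/(1211·198000) = 0.9076 mm.
δ_thermal = αLΔT = 17.2e-6·3510·118 = 7.124 mm.
δ = δ_mech + δ_thermal = 8.031 mm.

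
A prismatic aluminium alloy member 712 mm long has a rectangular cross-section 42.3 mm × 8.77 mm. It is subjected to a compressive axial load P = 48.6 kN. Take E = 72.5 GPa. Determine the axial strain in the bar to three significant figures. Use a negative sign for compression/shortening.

-0.00181

A = 371 mm².
σ = N/A = -131 MPa; ε = σ/E = -131/72500 = -1.807e-03.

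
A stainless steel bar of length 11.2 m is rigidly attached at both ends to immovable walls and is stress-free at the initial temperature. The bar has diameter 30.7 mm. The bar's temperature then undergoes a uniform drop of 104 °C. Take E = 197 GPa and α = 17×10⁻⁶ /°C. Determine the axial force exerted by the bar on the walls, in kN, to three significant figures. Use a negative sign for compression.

Free thermal expansion αLΔT = 17e-6 · 11200 · -104 = -19.8 mm.
The walls impose strain ε = −(-19.8)/11200 = 1.7680e-03; σ = Eε = 197000 · 1.7680e-03 = 348.3 MPa.
Wall reaction R = σ·A = 348.3·740.2 = 257800 N = 257.8 kN.

258 kN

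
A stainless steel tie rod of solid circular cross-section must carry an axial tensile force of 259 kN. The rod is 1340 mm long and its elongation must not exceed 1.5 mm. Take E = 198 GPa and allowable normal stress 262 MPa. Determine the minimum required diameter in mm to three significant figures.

Required area A ≥ P/σ_allow = 259000/262 = 988.5 mm².
For a solid circular section, d ≥ √(4A/π) = 35.48 mm.
Elongation limit: A ≥ PL/(Eδ_allow) = 259000·1340/(198000·1.5) = 1169 mm² ⇒ d ≥ 38.57 mm.
The elongation limit governs.

38.6 mm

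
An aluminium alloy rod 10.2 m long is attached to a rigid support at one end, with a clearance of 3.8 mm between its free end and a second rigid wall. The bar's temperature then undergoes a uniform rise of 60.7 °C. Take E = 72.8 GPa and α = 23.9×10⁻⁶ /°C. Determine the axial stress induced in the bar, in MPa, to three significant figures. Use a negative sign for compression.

Free thermal expansion αLΔT = 23.9e-6 · 10200 · 60.7 = 14.8 mm.
The walls engage after the gap closes; constrained expansion = 14.8 − 3.8 = 11 mm.
The walls impose strain ε = −(11)/10200 = -1.0782e-03; σ = Eε = 72800 · -1.0782e-03 = -78.49 MPa.

-78.5 MPa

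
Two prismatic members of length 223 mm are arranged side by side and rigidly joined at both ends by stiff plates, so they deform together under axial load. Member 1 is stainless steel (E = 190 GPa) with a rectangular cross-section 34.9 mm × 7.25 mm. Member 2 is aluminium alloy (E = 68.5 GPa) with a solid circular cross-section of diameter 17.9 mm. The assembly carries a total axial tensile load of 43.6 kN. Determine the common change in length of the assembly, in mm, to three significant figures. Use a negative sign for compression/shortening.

0.149 mm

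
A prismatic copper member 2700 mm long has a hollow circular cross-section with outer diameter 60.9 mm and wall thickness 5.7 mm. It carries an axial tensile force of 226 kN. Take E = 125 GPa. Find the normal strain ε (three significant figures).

A = 988.5 mm².
σ = N/A = 228.6 MPa; ε = σ/E = 228.6/125000 = 1.829e-03.

0.00183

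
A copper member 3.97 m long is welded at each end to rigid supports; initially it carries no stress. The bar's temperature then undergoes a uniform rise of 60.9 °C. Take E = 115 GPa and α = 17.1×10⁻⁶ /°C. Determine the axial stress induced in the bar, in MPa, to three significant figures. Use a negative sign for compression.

Free thermal expansion αLΔT = 17.1e-6 · 3970 · 60.9 = 4.134 mm.
The walls impose strain ε = −(4.134)/3970 = -1.0414e-03; σ = Eε = 115000 · -1.0414e-03 = -119.8 MPa.

-120 MPa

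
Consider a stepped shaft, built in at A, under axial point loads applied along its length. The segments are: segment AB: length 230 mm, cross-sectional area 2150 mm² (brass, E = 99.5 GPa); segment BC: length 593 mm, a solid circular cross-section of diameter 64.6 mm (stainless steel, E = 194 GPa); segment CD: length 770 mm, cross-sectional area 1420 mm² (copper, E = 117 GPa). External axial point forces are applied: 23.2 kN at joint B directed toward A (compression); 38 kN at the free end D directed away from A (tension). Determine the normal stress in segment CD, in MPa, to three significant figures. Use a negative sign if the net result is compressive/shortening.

26.8 MPa

Internal axial forces (sectioning from the free end, tension +): N_CD = 38 kN, N_BC = 38 kN, N_AB = 14.8 kN.
σ_CD = N_CD/A_CD = 38000/1420 = 26.76 MPa.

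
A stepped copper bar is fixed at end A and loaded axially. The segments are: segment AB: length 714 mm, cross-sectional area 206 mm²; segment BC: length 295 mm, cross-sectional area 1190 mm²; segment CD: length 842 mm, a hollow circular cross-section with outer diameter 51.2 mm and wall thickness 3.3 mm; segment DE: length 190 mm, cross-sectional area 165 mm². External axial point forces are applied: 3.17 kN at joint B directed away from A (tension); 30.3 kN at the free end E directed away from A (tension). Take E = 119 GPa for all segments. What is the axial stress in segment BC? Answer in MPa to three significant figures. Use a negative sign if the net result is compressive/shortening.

Internal axial forces (sectioning from the free end, tension +): N_DE = 30.3 kN, N_CD = 30.3 kN, N_BC = 30.3 kN, N_AB = 33.47 kN.
σ_BC = N_BC/A_BC = 30300/1190 = 25.46 MPa.

25.5 MPa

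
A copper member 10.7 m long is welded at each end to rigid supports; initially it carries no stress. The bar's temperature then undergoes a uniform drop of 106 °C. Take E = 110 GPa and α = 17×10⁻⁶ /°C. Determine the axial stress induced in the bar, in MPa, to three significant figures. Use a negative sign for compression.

198 MPa

Free thermal expansion αLΔT = 17e-6 · 10700 · -106 = -19.28 mm.
The walls impose strain ε = −(-19.28)/10700 = 1.8020e-03; σ = Eε = 110000 · 1.8020e-03 = 198.2 MPa.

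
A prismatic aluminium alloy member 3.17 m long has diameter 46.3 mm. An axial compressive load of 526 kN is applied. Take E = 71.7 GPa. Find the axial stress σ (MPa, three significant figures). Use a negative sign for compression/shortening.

-312 MPa

A = 1684 mm².
σ = N/A = -526000/1684 = -312.4 MPa.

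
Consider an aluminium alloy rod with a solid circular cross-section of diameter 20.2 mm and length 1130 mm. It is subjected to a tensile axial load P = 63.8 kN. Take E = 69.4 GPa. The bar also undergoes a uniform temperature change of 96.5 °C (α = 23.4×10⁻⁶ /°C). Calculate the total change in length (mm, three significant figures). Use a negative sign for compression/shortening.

A = 320.5 mm².
δ_mech = NL/(AE) = 63800·1130/(320.5·69400) = 3.242 mm.
δ_thermal = αLΔT = 23.4e-6·1130·96.5 = 2.552 mm.
δ = δ_mech + δ_thermal = 5.793 mm.

5.79 mm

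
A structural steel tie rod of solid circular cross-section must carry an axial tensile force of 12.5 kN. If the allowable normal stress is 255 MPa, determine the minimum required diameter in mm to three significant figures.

7.90 mm

Required area A ≥ P/σ_allow = 12500/255 = 49.02 mm².
For a solid circular section, d ≥ √(4A/π) = 7.9 mm.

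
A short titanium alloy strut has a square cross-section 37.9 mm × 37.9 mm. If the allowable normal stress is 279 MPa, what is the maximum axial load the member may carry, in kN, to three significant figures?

A = 1436 mm².
P_max = σ_allow · A = 279 · 1436 = 400800 N = 400.8 kN.

401 kN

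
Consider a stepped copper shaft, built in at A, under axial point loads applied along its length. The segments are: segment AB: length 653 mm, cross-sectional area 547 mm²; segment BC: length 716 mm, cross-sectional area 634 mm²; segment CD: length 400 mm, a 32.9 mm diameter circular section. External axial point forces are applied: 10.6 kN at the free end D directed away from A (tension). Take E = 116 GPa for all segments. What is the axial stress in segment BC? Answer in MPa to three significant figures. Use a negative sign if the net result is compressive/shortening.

Internal axial forces (sectioning from the free end, tension +): N_CD = 10.6 kN, N_BC = 10.6 kN, N_AB = 10.6 kN.
σ_BC = N_BC/A_BC = 10600/634 = 16.72 MPa.

16.7 MPa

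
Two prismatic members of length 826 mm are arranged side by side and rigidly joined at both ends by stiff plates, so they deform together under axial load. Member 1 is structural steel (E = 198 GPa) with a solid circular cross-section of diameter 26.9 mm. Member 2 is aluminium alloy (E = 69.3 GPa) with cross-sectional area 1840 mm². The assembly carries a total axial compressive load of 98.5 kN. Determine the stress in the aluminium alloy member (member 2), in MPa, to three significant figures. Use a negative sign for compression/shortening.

-28.4 MPa

A_1 = 568.3 mm².
Equal strain + equilibrium ⇒ each member carries load in proportion to AE: A₁E₁ = 112500000 N, A₂E₂ = 127500000 N, ΣAE = 240000000 N.
σ₂ = P·E₂/ΣAE = -98500·69300/240000000 = -28.44 MPa.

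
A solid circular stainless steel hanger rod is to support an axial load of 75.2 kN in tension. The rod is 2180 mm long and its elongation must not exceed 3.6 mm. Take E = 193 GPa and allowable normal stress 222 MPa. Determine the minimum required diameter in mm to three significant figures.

20.8 mm

Required area A ≥ P/σ_allow = 75200/222 = 338.7 mm².
For a solid circular section, d ≥ √(4A/π) = 20.77 mm.
Elongation limit: A ≥ PL/(Eδ_allow) = 75200·2180/(193000·3.6) = 235.9 mm² ⇒ d ≥ 17.33 mm.
The stress limit governs.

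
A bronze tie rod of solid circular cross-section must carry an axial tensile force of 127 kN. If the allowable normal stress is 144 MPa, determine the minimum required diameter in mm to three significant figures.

33.5 mm

Required area A ≥ P/σ_allow = 127000/144 = 881.9 mm².
For a solid circular section, d ≥ √(4A/π) = 33.51 mm.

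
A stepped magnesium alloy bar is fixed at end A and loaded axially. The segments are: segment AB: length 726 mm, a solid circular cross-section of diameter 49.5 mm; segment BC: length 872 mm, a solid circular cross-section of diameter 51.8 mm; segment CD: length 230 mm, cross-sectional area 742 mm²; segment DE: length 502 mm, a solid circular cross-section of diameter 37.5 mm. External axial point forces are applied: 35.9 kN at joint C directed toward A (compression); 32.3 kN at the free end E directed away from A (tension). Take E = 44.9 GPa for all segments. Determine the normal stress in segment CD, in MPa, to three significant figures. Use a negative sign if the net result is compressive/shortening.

Internal axial forces (sectioning from the free end, tension +): N_DE = 32.3 kN, N_CD = 32.3 kN, N_BC = -3.6 kN, N_AB = -3.6 kN.
σ_CD = N_CD/A_CD = 32300/742 = 43.53 MPa.

43.5 MPa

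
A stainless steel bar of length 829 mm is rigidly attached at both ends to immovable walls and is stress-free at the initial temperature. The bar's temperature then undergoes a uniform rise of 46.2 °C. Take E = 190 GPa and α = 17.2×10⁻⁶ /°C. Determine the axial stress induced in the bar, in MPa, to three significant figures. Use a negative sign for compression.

-151 MPa

Free thermal expansion αLΔT = 17.2e-6 · 829 · 46.2 = 0.6588 mm.
The walls impose strain ε = −(0.6588)/829 = -7.9464e-04; σ = Eε = 190000 · -7.9464e-04 = -151 MPa.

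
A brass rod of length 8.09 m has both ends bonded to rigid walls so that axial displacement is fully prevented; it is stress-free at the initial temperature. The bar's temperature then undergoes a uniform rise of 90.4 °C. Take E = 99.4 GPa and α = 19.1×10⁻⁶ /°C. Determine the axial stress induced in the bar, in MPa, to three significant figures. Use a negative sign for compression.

Free thermal expansion αLΔT = 19.1e-6 · 8090 · 90.4 = 13.97 mm.
The walls impose strain ε = −(13.97)/8090 = -1.7266e-03; σ = Eε = 99400 · -1.7266e-03 = -171.6 MPa.

-172 MPa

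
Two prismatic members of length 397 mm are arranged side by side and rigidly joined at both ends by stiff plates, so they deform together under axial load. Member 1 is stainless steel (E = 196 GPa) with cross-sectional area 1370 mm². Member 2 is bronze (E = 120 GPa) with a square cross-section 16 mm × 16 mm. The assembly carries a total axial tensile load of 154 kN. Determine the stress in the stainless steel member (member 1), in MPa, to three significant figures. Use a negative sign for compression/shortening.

A_2 = 256 mm².
Equal strain + equilibrium ⇒ each member carries load in proportion to AE: A₁E₁ = 268500000 N, A₂E₂ = 30720000 N, ΣAE = 299200000 N.
σ₁ = P·E₁/ΣAE = 154000·196000/299200000 = 100.9 MPa.

101 MPa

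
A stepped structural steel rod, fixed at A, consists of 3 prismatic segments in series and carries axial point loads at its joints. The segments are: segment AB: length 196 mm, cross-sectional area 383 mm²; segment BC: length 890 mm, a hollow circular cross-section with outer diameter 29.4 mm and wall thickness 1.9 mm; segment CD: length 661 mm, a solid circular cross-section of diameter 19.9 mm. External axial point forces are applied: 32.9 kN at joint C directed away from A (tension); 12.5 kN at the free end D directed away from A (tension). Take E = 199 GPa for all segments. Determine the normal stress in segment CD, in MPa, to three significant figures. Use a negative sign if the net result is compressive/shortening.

40.2 MPa

Internal axial forces (sectioning from the free end, tension +): N_CD = 12.5 kN, N_BC = 45.4 kN, N_AB = 45.4 kN.
A_CD = 311 mm².
σ_CD = N_CD/A_CD = 12500/311 = 40.19 MPa.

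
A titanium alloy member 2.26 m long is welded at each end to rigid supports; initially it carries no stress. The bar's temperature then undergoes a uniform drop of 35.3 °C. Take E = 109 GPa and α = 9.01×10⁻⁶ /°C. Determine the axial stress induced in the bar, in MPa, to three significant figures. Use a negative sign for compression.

Free thermal expansion αLΔT = 9.01e-6 · 2260 · -35.3 = -0.7188 mm.
The walls impose strain ε = −(-0.7188)/2260 = 3.1805e-04; σ = Eε = 109000 · 3.1805e-04 = 34.67 MPa.

34.7 MPa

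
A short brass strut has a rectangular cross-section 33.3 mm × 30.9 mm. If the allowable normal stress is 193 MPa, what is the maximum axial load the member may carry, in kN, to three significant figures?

A = 1029 mm².
P_max = σ_allow · A = 193 · 1029 = 198600 N = 198.6 kN.

199 kN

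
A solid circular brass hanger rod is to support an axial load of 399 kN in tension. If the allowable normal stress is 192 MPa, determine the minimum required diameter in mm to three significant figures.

Required area A ≥ P/σ_allow = 399000/192 = 2078 mm².
For a solid circular section, d ≥ √(4A/π) = 51.44 mm.

51.4 mm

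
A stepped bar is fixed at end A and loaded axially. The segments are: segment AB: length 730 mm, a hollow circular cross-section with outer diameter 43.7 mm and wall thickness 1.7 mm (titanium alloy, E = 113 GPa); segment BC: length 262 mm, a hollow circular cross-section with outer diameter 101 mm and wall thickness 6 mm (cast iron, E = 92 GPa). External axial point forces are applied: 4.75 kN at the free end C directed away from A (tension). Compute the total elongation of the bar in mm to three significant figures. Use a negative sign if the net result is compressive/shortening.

0.144 mm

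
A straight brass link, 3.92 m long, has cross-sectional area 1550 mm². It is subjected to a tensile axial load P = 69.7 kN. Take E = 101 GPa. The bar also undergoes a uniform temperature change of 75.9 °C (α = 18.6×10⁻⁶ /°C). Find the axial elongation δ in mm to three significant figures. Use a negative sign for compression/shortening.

δ_mech = NL/(AE) = 69700·3920/(1550·101000) = 1.745 mm.
δ_thermal = αLΔT = 18.6e-6·3920·75.9 = 5.534 mm.
δ = δ_mech + δ_thermal = 7.279 mm.

7.28 mm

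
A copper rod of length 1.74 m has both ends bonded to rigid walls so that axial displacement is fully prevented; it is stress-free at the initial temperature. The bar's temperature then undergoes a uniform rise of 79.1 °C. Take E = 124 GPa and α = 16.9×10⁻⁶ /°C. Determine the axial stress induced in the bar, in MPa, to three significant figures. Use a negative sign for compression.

-166 MPa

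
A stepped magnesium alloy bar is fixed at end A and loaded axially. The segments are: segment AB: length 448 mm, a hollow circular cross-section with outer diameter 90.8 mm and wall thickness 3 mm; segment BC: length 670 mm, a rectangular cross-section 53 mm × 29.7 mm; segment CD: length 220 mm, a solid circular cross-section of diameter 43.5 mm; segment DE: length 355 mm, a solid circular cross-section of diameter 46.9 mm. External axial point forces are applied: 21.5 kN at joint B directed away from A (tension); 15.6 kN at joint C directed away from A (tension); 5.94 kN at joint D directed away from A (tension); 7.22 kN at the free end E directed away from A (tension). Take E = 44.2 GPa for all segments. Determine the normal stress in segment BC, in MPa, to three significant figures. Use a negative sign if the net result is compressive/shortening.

18.3 MPa

Internal axial forces (sectioning from the free end, tension +): N_DE = 7.22 kN, N_CD = 13.16 kN, N_BC = 28.76 kN, N_AB = 50.26 kN.
A_BC = 1574 mm².
σ_BC = N_BC/A_BC = 28760/1574 = 18.27 MPa.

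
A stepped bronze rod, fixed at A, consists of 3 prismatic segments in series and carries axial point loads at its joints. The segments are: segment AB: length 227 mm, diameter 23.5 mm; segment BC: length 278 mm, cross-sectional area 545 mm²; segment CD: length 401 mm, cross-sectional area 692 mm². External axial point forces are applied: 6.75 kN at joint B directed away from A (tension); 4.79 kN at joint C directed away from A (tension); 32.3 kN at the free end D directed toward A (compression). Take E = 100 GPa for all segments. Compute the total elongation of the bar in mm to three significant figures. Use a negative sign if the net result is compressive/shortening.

-0.436 mm

Internal axial forces (sectioning from the free end, tension +): N_CD = -32.3 kN, N_BC = -27.51 kN, N_AB = -20.76 kN.
A_AB = 433.7 mm².
δ_AB = -20760·227/(433.7·100000) = -0.1086 mm
δ_BC = -27510·278/(545·100000) = -0.1403 mm
δ_CD = -32300·401/(692·100000) = -0.1872 mm
δ = Σδ_i = -0.4361 mm.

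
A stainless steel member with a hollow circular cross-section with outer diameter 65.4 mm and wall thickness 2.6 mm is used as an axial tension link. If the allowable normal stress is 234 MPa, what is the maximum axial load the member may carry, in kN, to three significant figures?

120 kN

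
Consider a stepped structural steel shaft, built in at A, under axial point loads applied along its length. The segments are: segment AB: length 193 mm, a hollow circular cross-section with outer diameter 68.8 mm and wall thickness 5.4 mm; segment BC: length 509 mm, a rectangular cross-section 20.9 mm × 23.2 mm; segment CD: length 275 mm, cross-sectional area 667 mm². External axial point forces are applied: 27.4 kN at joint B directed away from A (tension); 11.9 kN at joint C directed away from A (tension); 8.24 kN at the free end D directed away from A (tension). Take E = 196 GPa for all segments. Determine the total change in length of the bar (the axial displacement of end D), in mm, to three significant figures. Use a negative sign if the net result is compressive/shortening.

0.169 mm

Internal axial forces (sectioning from the free end, tension +): N_CD = 8.24 kN, N_BC = 20.14 kN, N_AB = 47.54 kN.
A_AB = 1076 mm².
A_BC = 484.9 mm².
δ_AB = 47540·193/(1076·196000) = 0.04352 mm
δ_BC = 20140·509/(484.9·196000) = 0.1079 mm
δ_CD = 8240·275/(667·196000) = 0.01733 mm
δ = Σδ_i = 0.1687 mm.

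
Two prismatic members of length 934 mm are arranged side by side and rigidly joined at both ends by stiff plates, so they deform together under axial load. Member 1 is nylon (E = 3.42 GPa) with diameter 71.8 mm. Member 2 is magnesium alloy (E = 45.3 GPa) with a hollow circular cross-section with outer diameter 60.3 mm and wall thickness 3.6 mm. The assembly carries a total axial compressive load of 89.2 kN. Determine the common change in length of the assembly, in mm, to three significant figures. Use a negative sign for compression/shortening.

-1.94 mm

A_1 = 4049 mm².
A_2 = 641.3 mm².
Equal strain + equilibrium ⇒ each member carries load in proportion to AE: A₁E₁ = 13850000 N, A₂E₂ = 29050000 N, ΣAE = 42900000 N.
δ = PL/ΣAE = -89200·934/42900000 = -1.942 mm.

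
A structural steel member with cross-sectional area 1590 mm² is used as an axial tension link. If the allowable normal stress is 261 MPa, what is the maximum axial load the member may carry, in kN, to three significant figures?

415 kN

P_max = σ_allow · A = 261 · 1590 = 415000 N = 415 kN.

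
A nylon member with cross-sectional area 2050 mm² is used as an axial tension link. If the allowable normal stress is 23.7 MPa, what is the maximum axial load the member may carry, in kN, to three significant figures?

48.6 kN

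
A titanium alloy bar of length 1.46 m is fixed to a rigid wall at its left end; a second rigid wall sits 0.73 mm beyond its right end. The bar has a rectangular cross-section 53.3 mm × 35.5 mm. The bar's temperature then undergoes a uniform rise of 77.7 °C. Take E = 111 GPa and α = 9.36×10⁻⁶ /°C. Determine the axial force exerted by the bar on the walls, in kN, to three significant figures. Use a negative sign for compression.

-47.7 kN

Free thermal expansion αLΔT = 9.36e-6 · 1460 · 77.7 = 1.062 mm.
The walls engage after the gap closes; constrained expansion = 1.062 − 0.73 = 0.3318 mm.
The walls impose strain ε = −(0.3318)/1460 = -2.2727e-04; σ = Eε = 111000 · -2.2727e-04 = -25.23 MPa.
Wall reaction R = σ·A = -25.23·1892 = -47730 N = -47.73 kN.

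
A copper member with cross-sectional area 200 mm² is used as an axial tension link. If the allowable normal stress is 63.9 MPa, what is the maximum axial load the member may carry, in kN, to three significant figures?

12.8 kN

P_max = σ_allow · A = 63.9 · 200 = 12780 N = 12.78 kN.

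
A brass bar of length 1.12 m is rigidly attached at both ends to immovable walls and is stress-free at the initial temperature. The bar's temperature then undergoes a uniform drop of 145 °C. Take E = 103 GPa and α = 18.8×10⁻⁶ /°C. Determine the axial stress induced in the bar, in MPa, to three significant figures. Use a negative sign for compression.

281 MPa

Free thermal expansion αLΔT = 18.8e-6 · 1120 · -145 = -3.053 mm.
The walls impose strain ε = −(-3.053)/1120 = 2.7260e-03; σ = Eε = 103000 · 2.7260e-03 = 280.8 MPa.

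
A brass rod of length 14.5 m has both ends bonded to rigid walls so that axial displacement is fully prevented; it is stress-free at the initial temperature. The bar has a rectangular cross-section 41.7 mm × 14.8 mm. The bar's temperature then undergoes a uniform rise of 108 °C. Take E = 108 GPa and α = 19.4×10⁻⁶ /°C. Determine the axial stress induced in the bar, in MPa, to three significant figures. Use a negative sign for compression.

-226 MPa

Free thermal expansion αLΔT = 19.4e-6 · 14500 · 108 = 30.38 mm.
The walls impose strain ε = −(30.38)/14500 = -2.0952e-03; σ = Eε = 108000 · -2.0952e-03 = -226.3 MPa.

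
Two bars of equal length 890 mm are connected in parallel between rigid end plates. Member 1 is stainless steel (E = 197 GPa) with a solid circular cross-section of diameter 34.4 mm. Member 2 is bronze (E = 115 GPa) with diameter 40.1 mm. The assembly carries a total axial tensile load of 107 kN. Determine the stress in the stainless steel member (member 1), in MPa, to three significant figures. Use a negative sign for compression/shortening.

A_1 = 929.4 mm².
A_2 = 1263 mm².
Equal strain + equilibrium ⇒ each member carries load in proportion to AE: A₁E₁ = 183100000 N, A₂E₂ = 145200000 N, ΣAE = 328300000 N.
σ₁ = P·E₁/ΣAE = 107000·197000/328300000 = 64.2 MPa.

64.2 MPa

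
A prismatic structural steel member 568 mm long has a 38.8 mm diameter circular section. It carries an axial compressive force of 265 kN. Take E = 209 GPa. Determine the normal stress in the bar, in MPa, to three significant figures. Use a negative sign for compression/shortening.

-224 MPa

A = 1182 mm².
σ = N/A = -265000/1182 = -224.1 MPa.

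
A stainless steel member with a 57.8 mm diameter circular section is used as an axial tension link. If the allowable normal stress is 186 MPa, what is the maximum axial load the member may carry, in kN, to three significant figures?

A = 2624 mm².
P_max = σ_allow · A = 186 · 2624 = 488000 N = 488 kN.

488 kN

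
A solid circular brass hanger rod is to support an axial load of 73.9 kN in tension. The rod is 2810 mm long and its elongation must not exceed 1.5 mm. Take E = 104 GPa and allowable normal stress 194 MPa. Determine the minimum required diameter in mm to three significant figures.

41.2 mm

Required area A ≥ P/σ_allow = 73900/194 = 380.9 mm².
For a solid circular section, d ≥ √(4A/π) = 22.02 mm.
Elongation limit: A ≥ PL/(Eδ_allow) = 73900·2810/(104000·1.5) = 1331 mm² ⇒ d ≥ 41.17 mm.
The elongation limit governs.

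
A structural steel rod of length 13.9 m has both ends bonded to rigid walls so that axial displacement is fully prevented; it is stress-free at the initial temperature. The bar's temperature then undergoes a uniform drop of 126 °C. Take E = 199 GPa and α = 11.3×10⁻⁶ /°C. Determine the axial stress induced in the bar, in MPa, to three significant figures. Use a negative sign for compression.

283 MPa

Free thermal expansion αLΔT = 11.3e-6 · 13900 · -126 = -19.79 mm.
The walls impose strain ε = −(-19.79)/13900 = 1.4238e-03; σ = Eε = 199000 · 1.4238e-03 = 283.3 MPa.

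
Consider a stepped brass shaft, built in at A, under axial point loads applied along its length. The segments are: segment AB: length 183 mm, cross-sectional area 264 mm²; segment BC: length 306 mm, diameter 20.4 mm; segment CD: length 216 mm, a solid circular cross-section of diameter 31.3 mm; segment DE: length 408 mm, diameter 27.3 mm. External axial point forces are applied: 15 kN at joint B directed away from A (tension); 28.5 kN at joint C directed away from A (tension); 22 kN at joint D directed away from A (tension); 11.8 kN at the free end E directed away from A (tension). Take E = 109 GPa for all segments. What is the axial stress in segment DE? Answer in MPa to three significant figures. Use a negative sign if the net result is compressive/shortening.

Internal axial forces (sectioning from the free end, tension +): N_DE = 11.8 kN, N_CD = 33.8 kN, N_BC = 62.3 kN, N_AB = 77.3 kN.
A_DE = 585.3 mm².
σ_DE = N_DE/A_DE = 11800/585.3 = 20.16 MPa.

20.2 MPa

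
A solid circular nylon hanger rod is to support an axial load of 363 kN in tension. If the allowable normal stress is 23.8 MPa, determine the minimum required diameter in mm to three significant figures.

139 mm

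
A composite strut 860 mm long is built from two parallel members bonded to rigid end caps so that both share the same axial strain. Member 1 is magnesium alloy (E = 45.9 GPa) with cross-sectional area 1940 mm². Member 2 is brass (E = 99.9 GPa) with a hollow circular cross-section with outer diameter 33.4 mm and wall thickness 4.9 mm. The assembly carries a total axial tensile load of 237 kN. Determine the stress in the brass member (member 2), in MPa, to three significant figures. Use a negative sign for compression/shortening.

178 MPa

A_2 = 438.7 mm².
Equal strain + equilibrium ⇒ each member carries load in proportion to AE: A₁E₁ = 89050000 N, A₂E₂ = 43830000 N, ΣAE = 132900000 N.
σ₂ = P·E₂/ΣAE = 237000·99900/132900000 = 178.2 MPa.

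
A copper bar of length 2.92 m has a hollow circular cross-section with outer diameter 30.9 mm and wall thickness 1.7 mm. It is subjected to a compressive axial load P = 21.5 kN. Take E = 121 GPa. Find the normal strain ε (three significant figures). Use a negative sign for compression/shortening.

-0.00114

A = 155.9 mm².
σ = N/A = -137.9 MPa; ε = σ/E = -137.9/121000 = -1.139e-03.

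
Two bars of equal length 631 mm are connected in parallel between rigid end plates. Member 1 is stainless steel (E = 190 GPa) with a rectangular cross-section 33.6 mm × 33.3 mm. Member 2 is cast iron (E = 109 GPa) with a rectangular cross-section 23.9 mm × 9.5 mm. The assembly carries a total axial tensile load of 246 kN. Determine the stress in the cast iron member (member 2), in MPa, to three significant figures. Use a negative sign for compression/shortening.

113 MPa

A_1 = 1119 mm².
A_2 = 227 mm².
Equal strain + equilibrium ⇒ each member carries load in proportion to AE: A₁E₁ = 212600000 N, A₂E₂ = 24750000 N, ΣAE = 237300000 N.
σ₂ = P·E₂/ΣAE = 246000·109000/237300000 = 113 MPa.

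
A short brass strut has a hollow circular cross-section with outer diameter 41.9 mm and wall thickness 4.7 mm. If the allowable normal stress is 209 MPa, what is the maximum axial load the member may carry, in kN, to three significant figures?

115 kN

A = 549.3 mm².
P_max = σ_allow · A = 209 · 549.3 = 114800 N = 114.8 kN.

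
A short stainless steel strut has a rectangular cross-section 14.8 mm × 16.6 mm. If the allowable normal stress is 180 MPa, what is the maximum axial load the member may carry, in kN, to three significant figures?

44.2 kN

A = 245.7 mm².
P_max = σ_allow · A = 180 · 245.7 = 44220 N = 44.22 kN.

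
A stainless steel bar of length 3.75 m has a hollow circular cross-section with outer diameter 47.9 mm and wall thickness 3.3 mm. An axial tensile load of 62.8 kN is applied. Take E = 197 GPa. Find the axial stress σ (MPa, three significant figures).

A = 462.4 mm².
σ = N/A = 62800/462.4 = 135.8 MPa.

136 MPa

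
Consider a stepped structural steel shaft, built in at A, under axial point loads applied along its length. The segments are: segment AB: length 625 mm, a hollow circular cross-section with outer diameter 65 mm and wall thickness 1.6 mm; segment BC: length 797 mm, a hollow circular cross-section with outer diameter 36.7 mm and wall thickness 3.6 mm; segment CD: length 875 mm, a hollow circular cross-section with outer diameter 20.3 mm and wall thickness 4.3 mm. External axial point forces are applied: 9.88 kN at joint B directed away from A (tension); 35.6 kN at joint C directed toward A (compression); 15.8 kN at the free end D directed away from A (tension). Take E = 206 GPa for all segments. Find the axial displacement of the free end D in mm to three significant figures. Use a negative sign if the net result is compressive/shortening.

Internal axial forces (sectioning from the free end, tension +): N_CD = 15.8 kN, N_BC = -19.8 kN, N_AB = -9.92 kN.
A_AB = 318.7 mm².
A_BC = 374.4 mm².
A_CD = 216.1 mm².
δ_AB = -9920·625/(318.7·206000) = -0.09444 mm
δ_BC = -19800·797/(374.4·206000) = -0.2046 mm
δ_CD = 15800·875/(216.1·206000) = 0.3105 mm
δ = Σδ_i = 0.01142 mm.

0.0114 mm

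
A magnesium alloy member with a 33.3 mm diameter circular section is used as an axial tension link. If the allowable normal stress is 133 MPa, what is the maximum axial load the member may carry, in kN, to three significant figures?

A = 870.9 mm².
P_max = σ_allow · A = 133 · 870.9 = 115800 N = 115.8 kN.

116 kN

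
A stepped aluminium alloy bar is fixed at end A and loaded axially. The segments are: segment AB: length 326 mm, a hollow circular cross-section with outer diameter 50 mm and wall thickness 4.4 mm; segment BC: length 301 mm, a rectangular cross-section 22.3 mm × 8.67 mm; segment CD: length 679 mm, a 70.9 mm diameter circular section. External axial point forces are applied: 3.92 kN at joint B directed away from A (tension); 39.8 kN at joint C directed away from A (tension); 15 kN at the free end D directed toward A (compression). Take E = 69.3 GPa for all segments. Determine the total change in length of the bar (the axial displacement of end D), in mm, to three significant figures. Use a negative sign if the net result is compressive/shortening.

0.734 mm

Internal axial forces (sectioning from the free end, tension +): N_CD = -15 kN, N_BC = 24.8 kN, N_AB = 28.72 kN.
A_AB = 630.3 mm².
A_BC = 193.3 mm².
A_CD = 3948 mm².
δ_AB = 28720·326/(630.3·69300) = 0.2143 mm
δ_BC = 24800·301/(193.3·69300) = 0.5571 mm
δ_CD = -15000·679/(3948·69300) = -0.03723 mm
δ = Σδ_i = 0.7342 mm.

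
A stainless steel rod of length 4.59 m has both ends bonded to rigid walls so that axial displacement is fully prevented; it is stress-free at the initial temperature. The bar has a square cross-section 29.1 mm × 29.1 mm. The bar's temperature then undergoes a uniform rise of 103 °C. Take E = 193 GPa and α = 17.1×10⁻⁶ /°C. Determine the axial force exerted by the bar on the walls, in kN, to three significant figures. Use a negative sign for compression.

Free thermal expansion αLΔT = 17.1e-6 · 4590 · 103 = 8.084 mm.
The walls impose strain ε = −(8.084)/4590 = -1.7613e-03; σ = Eε = 193000 · -1.7613e-03 = -339.9 MPa.
Wall reaction R = σ·A = -339.9·846.8 = -287900 N = -287.9 kN.

-288 kN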